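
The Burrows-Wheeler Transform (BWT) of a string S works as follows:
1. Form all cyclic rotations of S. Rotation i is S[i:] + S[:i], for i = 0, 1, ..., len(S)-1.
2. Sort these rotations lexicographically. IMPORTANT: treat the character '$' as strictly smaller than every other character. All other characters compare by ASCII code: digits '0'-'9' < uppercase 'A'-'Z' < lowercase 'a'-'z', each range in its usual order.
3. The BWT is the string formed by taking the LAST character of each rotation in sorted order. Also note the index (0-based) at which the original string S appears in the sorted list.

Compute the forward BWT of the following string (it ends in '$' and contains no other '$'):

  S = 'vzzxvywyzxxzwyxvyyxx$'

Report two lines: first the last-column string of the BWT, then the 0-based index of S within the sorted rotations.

Answer: xxx$zyxzyyzxvwyvwxzyv
3

Derivation:
All 21 rotations (rotation i = S[i:]+S[:i]):
  rot[0] = vzzxvywyzxxzwyxvyyxx$
  rot[1] = zzxvywyzxxzwyxvyyxx$v
  rot[2] = zxvywyzxxzwyxvyyxx$vz
  rot[3] = xvywyzxxzwyxvyyxx$vzz
  rot[4] = vywyzxxzwyxvyyxx$vzzx
  rot[5] = ywyzxxzwyxvyyxx$vzzxv
  rot[6] = wyzxxzwyxvyyxx$vzzxvy
  rot[7] = yzxxzwyxvyyxx$vzzxvyw
  rot[8] = zxxzwyxvyyxx$vzzxvywy
  rot[9] = xxzwyxvyyxx$vzzxvywyz
  rot[10] = xzwyxvyyxx$vzzxvywyzx
  rot[11] = zwyxvyyxx$vzzxvywyzxx
  rot[12] = wyxvyyxx$vzzxvywyzxxz
  rot[13] = yxvyyxx$vzzxvywyzxxzw
  rot[14] = xvyyxx$vzzxvywyzxxzwy
  rot[15] = vyyxx$vzzxvywyzxxzwyx
  rot[16] = yyxx$vzzxvywyzxxzwyxv
  rot[17] = yxx$vzzxvywyzxxzwyxvy
  rot[18] = xx$vzzxvywyzxxzwyxvyy
  rot[19] = x$vzzxvywyzxxzwyxvyyx
  rot[20] = $vzzxvywyzxxzwyxvyyxx
Sorted (with $ < everything):
  sorted[0] = $vzzxvywyzxxzwyxvyyxx  (last char: 'x')
  sorted[1] = vywyzxxzwyxvyyxx$vzzx  (last char: 'x')
  sorted[2] = vyyxx$vzzxvywyzxxzwyx  (last char: 'x')
  sorted[3] = vzzxvywyzxxzwyxvyyxx$  (last char: '$')
  sorted[4] = wyxvyyxx$vzzxvywyzxxz  (last char: 'z')
  sorted[5] = wyzxxzwyxvyyxx$vzzxvy  (last char: 'y')
  sorted[6] = x$vzzxvywyzxxzwyxvyyx  (last char: 'x')
  sorted[7] = xvywyzxxzwyxvyyxx$vzz  (last char: 'z')
  sorted[8] = xvyyxx$vzzxvywyzxxzwy  (last char: 'y')
  sorted[9] = xx$vzzxvywyzxxzwyxvyy  (last char: 'y')
  sorted[10] = xxzwyxvyyxx$vzzxvywyz  (last char: 'z')
  sorted[11] = xzwyxvyyxx$vzzxvywyzx  (last char: 'x')
  sorted[12] = ywyzxxzwyxvyyxx$vzzxv  (last char: 'v')
  sorted[13] = yxvyyxx$vzzxvywyzxxzw  (last char: 'w')
  sorted[14] = yxx$vzzxvywyzxxzwyxvy  (last char: 'y')
  sorted[15] = yyxx$vzzxvywyzxxzwyxv  (last char: 'v')
  sorted[16] = yzxxzwyxvyyxx$vzzxvyw  (last char: 'w')
  sorted[17] = zwyxvyyxx$vzzxvywyzxx  (last char: 'x')
  sorted[18] = zxvywyzxxzwyxvyyxx$vz  (last char: 'z')
  sorted[19] = zxxzwyxvyyxx$vzzxvywy  (last char: 'y')
  sorted[20] = zzxvywyzxxzwyxvyyxx$v  (last char: 'v')
Last column: xxx$zyxzyyzxvwyvwxzyv
Original string S is at sorted index 3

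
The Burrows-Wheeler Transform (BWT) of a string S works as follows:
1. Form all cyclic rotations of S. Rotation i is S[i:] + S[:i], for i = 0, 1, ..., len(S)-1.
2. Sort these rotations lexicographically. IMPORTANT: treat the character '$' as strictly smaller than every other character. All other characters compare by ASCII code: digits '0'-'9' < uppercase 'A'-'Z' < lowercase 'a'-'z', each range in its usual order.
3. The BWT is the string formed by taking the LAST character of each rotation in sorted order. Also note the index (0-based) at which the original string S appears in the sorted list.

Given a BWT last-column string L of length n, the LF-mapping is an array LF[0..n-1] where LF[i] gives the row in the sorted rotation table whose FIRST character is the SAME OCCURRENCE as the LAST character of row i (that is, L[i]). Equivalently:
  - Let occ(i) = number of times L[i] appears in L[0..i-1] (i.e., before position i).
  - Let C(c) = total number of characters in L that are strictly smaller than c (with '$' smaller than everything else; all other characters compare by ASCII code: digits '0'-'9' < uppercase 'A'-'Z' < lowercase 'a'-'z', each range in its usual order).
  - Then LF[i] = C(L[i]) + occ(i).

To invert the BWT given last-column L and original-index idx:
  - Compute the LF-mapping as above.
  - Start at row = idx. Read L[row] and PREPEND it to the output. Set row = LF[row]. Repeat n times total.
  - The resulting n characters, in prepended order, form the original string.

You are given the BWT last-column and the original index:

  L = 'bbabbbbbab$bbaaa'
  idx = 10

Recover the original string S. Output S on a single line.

LF mapping: 6 7 1 8 9 10 11 12 2 13 0 14 15 3 4 5
Walk LF starting at row 10, prepending L[row]:
  step 1: row=10, L[10]='$', prepend. Next row=LF[10]=0
  step 2: row=0, L[0]='b', prepend. Next row=LF[0]=6
  step 3: row=6, L[6]='b', prepend. Next row=LF[6]=11
  step 4: row=11, L[11]='b', prepend. Next row=LF[11]=14
  step 5: row=14, L[14]='a', prepend. Next row=LF[14]=4
  step 6: row=4, L[4]='b', prepend. Next row=LF[4]=9
  step 7: row=9, L[9]='b', prepend. Next row=LF[9]=13
  step 8: row=13, L[13]='a', prepend. Next row=LF[13]=3
  step 9: row=3, L[3]='b', prepend. Next row=LF[3]=8
  step 10: row=8, L[8]='a', prepend. Next row=LF[8]=2
  step 11: row=2, L[2]='a', prepend. Next row=LF[2]=1
  step 12: row=1, L[1]='b', prepend. Next row=LF[1]=7
  step 13: row=7, L[7]='b', prepend. Next row=LF[7]=12
  step 14: row=12, L[12]='b', prepend. Next row=LF[12]=15
  step 15: row=15, L[15]='a', prepend. Next row=LF[15]=5
  step 16: row=5, L[5]='b', prepend. Next row=LF[5]=10
Reversed output: babbbaababbabbb$

Answer: babbbaababbabbb$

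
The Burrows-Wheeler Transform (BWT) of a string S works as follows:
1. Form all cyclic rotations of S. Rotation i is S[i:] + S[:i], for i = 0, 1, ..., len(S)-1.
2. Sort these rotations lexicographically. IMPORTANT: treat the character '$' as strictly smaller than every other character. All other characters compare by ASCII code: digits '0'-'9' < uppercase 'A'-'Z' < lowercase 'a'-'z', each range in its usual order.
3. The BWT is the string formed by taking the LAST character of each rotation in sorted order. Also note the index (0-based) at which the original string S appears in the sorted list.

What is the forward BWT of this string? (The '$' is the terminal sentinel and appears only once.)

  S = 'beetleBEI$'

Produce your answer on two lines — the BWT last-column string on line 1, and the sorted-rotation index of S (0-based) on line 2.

All 10 rotations (rotation i = S[i:]+S[:i]):
  rot[0] = beetleBEI$
  rot[1] = eetleBEI$b
  rot[2] = etleBEI$be
  rot[3] = tleBEI$bee
  rot[4] = leBEI$beet
  rot[5] = eBEI$beetl
  rot[6] = BEI$beetle
  rot[7] = EI$beetleB
  rot[8] = I$beetleBE
  rot[9] = $beetleBEI
Sorted (with $ < everything):
  sorted[0] = $beetleBEI  (last char: 'I')
  sorted[1] = BEI$beetle  (last char: 'e')
  sorted[2] = EI$beetleB  (last char: 'B')
  sorted[3] = I$beetleBE  (last char: 'E')
  sorted[4] = beetleBEI$  (last char: '$')
  sorted[5] = eBEI$beetl  (last char: 'l')
  sorted[6] = eetleBEI$b  (last char: 'b')
  sorted[7] = etleBEI$be  (last char: 'e')
  sorted[8] = leBEI$beet  (last char: 't')
  sorted[9] = tleBEI$bee  (last char: 'e')
Last column: IeBE$lbete
Original string S is at sorted index 4

Answer: IeBE$lbete
4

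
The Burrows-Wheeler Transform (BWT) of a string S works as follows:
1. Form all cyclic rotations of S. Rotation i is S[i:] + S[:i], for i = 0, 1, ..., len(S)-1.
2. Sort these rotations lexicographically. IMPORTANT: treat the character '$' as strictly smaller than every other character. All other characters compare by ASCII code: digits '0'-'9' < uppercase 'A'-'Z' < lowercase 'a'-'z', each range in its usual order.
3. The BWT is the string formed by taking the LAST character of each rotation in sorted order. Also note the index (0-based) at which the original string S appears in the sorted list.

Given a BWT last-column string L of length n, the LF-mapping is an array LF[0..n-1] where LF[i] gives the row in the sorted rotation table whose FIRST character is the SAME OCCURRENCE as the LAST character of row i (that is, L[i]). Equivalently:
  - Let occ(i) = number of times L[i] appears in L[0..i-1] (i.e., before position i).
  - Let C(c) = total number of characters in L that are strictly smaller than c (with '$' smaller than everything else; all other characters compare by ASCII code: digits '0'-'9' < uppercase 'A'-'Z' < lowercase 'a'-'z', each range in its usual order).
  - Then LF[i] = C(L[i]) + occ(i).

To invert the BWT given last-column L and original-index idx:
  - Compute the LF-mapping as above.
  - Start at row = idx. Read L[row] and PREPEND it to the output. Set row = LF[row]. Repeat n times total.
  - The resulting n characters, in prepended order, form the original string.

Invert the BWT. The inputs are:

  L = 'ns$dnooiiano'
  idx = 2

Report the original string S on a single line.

LF mapping: 5 11 0 2 6 8 9 3 4 1 7 10
Walk LF starting at row 2, prepending L[row]:
  step 1: row=2, L[2]='$', prepend. Next row=LF[2]=0
  step 2: row=0, L[0]='n', prepend. Next row=LF[0]=5
  step 3: row=5, L[5]='o', prepend. Next row=LF[5]=8
  step 4: row=8, L[8]='i', prepend. Next row=LF[8]=4
  step 5: row=4, L[4]='n', prepend. Next row=LF[4]=6
  step 6: row=6, L[6]='o', prepend. Next row=LF[6]=9
  step 7: row=9, L[9]='a', prepend. Next row=LF[9]=1
  step 8: row=1, L[1]='s', prepend. Next row=LF[1]=11
  step 9: row=11, L[11]='o', prepend. Next row=LF[11]=10
  step 10: row=10, L[10]='n', prepend. Next row=LF[10]=7
  step 11: row=7, L[7]='i', prepend. Next row=LF[7]=3
  step 12: row=3, L[3]='d', prepend. Next row=LF[3]=2
Reversed output: dinosaonion$

Answer: dinosaonion$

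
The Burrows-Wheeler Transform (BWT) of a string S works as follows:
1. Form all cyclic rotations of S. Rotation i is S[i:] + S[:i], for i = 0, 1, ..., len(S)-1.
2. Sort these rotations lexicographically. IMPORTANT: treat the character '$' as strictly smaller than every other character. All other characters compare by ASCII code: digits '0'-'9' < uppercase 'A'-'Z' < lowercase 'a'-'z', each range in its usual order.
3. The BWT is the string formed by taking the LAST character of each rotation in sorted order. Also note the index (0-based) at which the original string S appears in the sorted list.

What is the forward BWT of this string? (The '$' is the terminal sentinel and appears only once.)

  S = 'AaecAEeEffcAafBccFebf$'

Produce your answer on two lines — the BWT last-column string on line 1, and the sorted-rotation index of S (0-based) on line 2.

All 22 rotations (rotation i = S[i:]+S[:i]):
  rot[0] = AaecAEeEffcAafBccFebf$
  rot[1] = aecAEeEffcAafBccFebf$A
  rot[2] = ecAEeEffcAafBccFebf$Aa
  rot[3] = cAEeEffcAafBccFebf$Aae
  rot[4] = AEeEffcAafBccFebf$Aaec
  rot[5] = EeEffcAafBccFebf$AaecA
  rot[6] = eEffcAafBccFebf$AaecAE
  rot[7] = EffcAafBccFebf$AaecAEe
  rot[8] = ffcAafBccFebf$AaecAEeE
  rot[9] = fcAafBccFebf$AaecAEeEf
  rot[10] = cAafBccFebf$AaecAEeEff
  rot[11] = AafBccFebf$AaecAEeEffc
  rot[12] = afBccFebf$AaecAEeEffcA
  rot[13] = fBccFebf$AaecAEeEffcAa
  rot[14] = BccFebf$AaecAEeEffcAaf
  rot[15] = ccFebf$AaecAEeEffcAafB
  rot[16] = cFebf$AaecAEeEffcAafBc
  rot[17] = Febf$AaecAEeEffcAafBcc
  rot[18] = ebf$AaecAEeEffcAafBccF
  rot[19] = bf$AaecAEeEffcAafBccFe
  rot[20] = f$AaecAEeEffcAafBccFeb
  rot[21] = $AaecAEeEffcAafBccFebf
Sorted (with $ < everything):
  sorted[0] = $AaecAEeEffcAafBccFebf  (last char: 'f')
  sorted[1] = AEeEffcAafBccFebf$Aaec  (last char: 'c')
  sorted[2] = AaecAEeEffcAafBccFebf$  (last char: '$')
  sorted[3] = AafBccFebf$AaecAEeEffc  (last char: 'c')
  sorted[4] = BccFebf$AaecAEeEffcAaf  (last char: 'f')
  sorted[5] = EeEffcAafBccFebf$AaecA  (last char: 'A')
  sorted[6] = EffcAafBccFebf$AaecAEe  (last char: 'e')
  sorted[7] = Febf$AaecAEeEffcAafBcc  (last char: 'c')
  sorted[8] = aecAEeEffcAafBccFebf$A  (last char: 'A')
  sorted[9] = afBccFebf$AaecAEeEffcA  (last char: 'A')
  sorted[10] = bf$AaecAEeEffcAafBccFe  (last char: 'e')
  sorted[11] = cAEeEffcAafBccFebf$Aae  (last char: 'e')
  sorted[12] = cAafBccFebf$AaecAEeEff  (last char: 'f')
  sorted[13] = cFebf$AaecAEeEffcAafBc  (last char: 'c')
  sorted[14] = ccFebf$AaecAEeEffcAafB  (last char: 'B')
  sorted[15] = eEffcAafBccFebf$AaecAE  (last char: 'E')
  sorted[16] = ebf$AaecAEeEffcAafBccF  (last char: 'F')
  sorted[17] = ecAEeEffcAafBccFebf$Aa  (last char: 'a')
  sorted[18] = f$AaecAEeEffcAafBccFeb  (last char: 'b')
  sorted[19] = fBccFebf$AaecAEeEffcAa  (last char: 'a')
  sorted[20] = fcAafBccFebf$AaecAEeEf  (last char: 'f')
  sorted[21] = ffcAafBccFebf$AaecAEeE  (last char: 'E')
Last column: fc$cfAecAAeefcBEFabafE
Original string S is at sorted index 2

Answer: fc$cfAecAAeefcBEFabafE
2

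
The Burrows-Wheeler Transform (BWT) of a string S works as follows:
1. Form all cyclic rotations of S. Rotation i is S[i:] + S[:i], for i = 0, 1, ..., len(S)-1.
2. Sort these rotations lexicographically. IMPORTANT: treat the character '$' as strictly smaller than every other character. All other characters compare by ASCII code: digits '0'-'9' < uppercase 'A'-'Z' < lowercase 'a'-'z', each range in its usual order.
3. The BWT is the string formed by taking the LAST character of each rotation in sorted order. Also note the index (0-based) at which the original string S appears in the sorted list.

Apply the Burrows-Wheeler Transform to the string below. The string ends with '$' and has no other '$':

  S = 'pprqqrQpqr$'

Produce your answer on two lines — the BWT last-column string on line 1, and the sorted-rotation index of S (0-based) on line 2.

Answer: rr$Qprpqqqp
2

Derivation:
All 11 rotations (rotation i = S[i:]+S[:i]):
  rot[0] = pprqqrQpqr$
  rot[1] = prqqrQpqr$p
  rot[2] = rqqrQpqr$pp
  rot[3] = qqrQpqr$ppr
  rot[4] = qrQpqr$pprq
  rot[5] = rQpqr$pprqq
  rot[6] = Qpqr$pprqqr
  rot[7] = pqr$pprqqrQ
  rot[8] = qr$pprqqrQp
  rot[9] = r$pprqqrQpq
  rot[10] = $pprqqrQpqr
Sorted (with $ < everything):
  sorted[0] = $pprqqrQpqr  (last char: 'r')
  sorted[1] = Qpqr$pprqqr  (last char: 'r')
  sorted[2] = pprqqrQpqr$  (last char: '$')
  sorted[3] = pqr$pprqqrQ  (last char: 'Q')
  sorted[4] = prqqrQpqr$p  (last char: 'p')
  sorted[5] = qqrQpqr$ppr  (last char: 'r')
  sorted[6] = qr$pprqqrQp  (last char: 'p')
  sorted[7] = qrQpqr$pprq  (last char: 'q')
  sorted[8] = r$pprqqrQpq  (last char: 'q')
  sorted[9] = rQpqr$pprqq  (last char: 'q')
  sorted[10] = rqqrQpqr$pp  (last char: 'p')
Last column: rr$Qprpqqqp
Original string S is at sorted index 2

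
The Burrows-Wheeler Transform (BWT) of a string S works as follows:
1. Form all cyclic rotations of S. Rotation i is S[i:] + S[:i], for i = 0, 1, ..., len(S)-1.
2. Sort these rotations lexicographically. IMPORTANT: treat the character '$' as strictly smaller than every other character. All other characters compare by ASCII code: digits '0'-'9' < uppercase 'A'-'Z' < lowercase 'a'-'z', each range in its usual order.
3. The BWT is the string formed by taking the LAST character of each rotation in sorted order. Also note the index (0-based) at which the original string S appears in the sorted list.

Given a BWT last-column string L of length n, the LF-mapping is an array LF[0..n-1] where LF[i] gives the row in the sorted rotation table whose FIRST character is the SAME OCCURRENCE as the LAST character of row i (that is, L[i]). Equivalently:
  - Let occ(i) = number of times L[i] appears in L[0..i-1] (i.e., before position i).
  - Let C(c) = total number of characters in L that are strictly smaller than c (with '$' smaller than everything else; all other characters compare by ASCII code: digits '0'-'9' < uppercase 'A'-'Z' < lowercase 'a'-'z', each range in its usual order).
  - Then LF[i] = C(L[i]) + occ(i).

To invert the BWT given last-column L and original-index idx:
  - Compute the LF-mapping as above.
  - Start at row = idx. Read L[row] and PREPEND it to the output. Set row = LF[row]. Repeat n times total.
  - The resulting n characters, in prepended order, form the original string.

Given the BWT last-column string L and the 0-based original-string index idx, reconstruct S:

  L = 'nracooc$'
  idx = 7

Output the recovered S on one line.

LF mapping: 4 7 1 2 5 6 3 0
Walk LF starting at row 7, prepending L[row]:
  step 1: row=7, L[7]='$', prepend. Next row=LF[7]=0
  step 2: row=0, L[0]='n', prepend. Next row=LF[0]=4
  step 3: row=4, L[4]='o', prepend. Next row=LF[4]=5
  step 4: row=5, L[5]='o', prepend. Next row=LF[5]=6
  step 5: row=6, L[6]='c', prepend. Next row=LF[6]=3
  step 6: row=3, L[3]='c', prepend. Next row=LF[3]=2
  step 7: row=2, L[2]='a', prepend. Next row=LF[2]=1
  step 8: row=1, L[1]='r', prepend. Next row=LF[1]=7
Reversed output: raccoon$

Answer: raccoon$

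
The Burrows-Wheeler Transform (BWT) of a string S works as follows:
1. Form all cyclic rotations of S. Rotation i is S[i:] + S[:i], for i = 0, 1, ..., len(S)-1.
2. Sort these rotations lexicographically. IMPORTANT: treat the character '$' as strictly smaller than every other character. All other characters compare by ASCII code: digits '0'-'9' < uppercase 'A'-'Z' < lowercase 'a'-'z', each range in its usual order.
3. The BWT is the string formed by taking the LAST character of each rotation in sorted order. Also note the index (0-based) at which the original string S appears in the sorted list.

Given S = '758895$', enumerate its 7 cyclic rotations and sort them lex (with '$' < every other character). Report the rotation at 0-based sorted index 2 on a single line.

All 7 rotations (rotation i = S[i:]+S[:i]):
  rot[0] = 758895$
  rot[1] = 58895$7
  rot[2] = 8895$75
  rot[3] = 895$758
  rot[4] = 95$7588
  rot[5] = 5$75889
  rot[6] = $758895
Sorted (with $ < everything):
  sorted[0] = $758895
  sorted[1] = 5$75889
  sorted[2] = 58895$7
  sorted[3] = 758895$
  sorted[4] = 8895$75
  sorted[5] = 895$758
  sorted[6] = 95$7588
sorted[2] = 58895$7

Answer: 58895$7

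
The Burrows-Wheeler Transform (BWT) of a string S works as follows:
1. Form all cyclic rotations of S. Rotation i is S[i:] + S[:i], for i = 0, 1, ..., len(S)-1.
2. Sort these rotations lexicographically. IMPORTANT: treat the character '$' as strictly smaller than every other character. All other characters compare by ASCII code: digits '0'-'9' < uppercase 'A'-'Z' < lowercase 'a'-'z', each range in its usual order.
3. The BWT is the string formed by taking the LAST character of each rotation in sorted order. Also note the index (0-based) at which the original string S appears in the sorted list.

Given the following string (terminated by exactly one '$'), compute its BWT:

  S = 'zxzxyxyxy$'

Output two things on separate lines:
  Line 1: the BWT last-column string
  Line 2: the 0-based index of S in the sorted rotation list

All 10 rotations (rotation i = S[i:]+S[:i]):
  rot[0] = zxzxyxyxy$
  rot[1] = xzxyxyxy$z
  rot[2] = zxyxyxy$zx
  rot[3] = xyxyxy$zxz
  rot[4] = yxyxy$zxzx
  rot[5] = xyxy$zxzxy
  rot[6] = yxy$zxzxyx
  rot[7] = xy$zxzxyxy
  rot[8] = y$zxzxyxyx
  rot[9] = $zxzxyxyxy
Sorted (with $ < everything):
  sorted[0] = $zxzxyxyxy  (last char: 'y')
  sorted[1] = xy$zxzxyxy  (last char: 'y')
  sorted[2] = xyxy$zxzxy  (last char: 'y')
  sorted[3] = xyxyxy$zxz  (last char: 'z')
  sorted[4] = xzxyxyxy$z  (last char: 'z')
  sorted[5] = y$zxzxyxyx  (last char: 'x')
  sorted[6] = yxy$zxzxyx  (last char: 'x')
  sorted[7] = yxyxy$zxzx  (last char: 'x')
  sorted[8] = zxyxyxy$zx  (last char: 'x')
  sorted[9] = zxzxyxyxy$  (last char: '$')
Last column: yyyzzxxxx$
Original string S is at sorted index 9

Answer: yyyzzxxxx$
9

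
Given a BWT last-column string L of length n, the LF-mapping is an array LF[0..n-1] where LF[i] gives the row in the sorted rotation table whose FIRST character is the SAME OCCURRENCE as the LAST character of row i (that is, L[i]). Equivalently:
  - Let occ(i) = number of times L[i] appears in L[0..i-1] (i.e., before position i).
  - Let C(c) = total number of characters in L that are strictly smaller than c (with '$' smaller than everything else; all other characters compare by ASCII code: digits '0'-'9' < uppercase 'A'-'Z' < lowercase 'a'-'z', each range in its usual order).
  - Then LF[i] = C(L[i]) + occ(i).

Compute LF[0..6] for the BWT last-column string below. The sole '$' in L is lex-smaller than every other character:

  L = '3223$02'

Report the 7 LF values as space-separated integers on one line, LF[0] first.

Char counts: '$':1, '0':1, '2':3, '3':2
C (first-col start): C('$')=0, C('0')=1, C('2')=2, C('3')=5
L[0]='3': occ=0, LF[0]=C('3')+0=5+0=5
L[1]='2': occ=0, LF[1]=C('2')+0=2+0=2
L[2]='2': occ=1, LF[2]=C('2')+1=2+1=3
L[3]='3': occ=1, LF[3]=C('3')+1=5+1=6
L[4]='$': occ=0, LF[4]=C('$')+0=0+0=0
L[5]='0': occ=0, LF[5]=C('0')+0=1+0=1
L[6]='2': occ=2, LF[6]=C('2')+2=2+2=4

Answer: 5 2 3 6 0 1 4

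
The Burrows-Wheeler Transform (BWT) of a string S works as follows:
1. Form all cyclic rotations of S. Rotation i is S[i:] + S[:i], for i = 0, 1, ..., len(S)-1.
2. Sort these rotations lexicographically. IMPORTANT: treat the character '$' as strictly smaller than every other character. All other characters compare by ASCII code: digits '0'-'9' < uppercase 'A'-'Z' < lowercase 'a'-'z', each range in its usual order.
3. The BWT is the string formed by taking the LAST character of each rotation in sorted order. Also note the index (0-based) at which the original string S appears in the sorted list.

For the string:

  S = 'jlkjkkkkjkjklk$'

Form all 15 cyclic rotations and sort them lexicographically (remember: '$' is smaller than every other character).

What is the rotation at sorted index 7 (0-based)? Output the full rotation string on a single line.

All 15 rotations (rotation i = S[i:]+S[:i]):
  rot[0] = jlkjkkkkjkjklk$
  rot[1] = lkjkkkkjkjklk$j
  rot[2] = kjkkkkjkjklk$jl
  rot[3] = jkkkkjkjklk$jlk
  rot[4] = kkkkjkjklk$jlkj
  rot[5] = kkkjkjklk$jlkjk
  rot[6] = kkjkjklk$jlkjkk
  rot[7] = kjkjklk$jlkjkkk
  rot[8] = jkjklk$jlkjkkkk
  rot[9] = kjklk$jlkjkkkkj
  rot[10] = jklk$jlkjkkkkjk
  rot[11] = klk$jlkjkkkkjkj
  rot[12] = lk$jlkjkkkkjkjk
  rot[13] = k$jlkjkkkkjkjkl
  rot[14] = $jlkjkkkkjkjklk
Sorted (with $ < everything):
  sorted[0] = $jlkjkkkkjkjklk
  sorted[1] = jkjklk$jlkjkkkk
  sorted[2] = jkkkkjkjklk$jlk
  sorted[3] = jklk$jlkjkkkkjk
  sorted[4] = jlkjkkkkjkjklk$
  sorted[5] = k$jlkjkkkkjkjkl
  sorted[6] = kjkjklk$jlkjkkk
  sorted[7] = kjkkkkjkjklk$jl
  sorted[8] = kjklk$jlkjkkkkj
  sorted[9] = kkjkjklk$jlkjkk
  sorted[10] = kkkjkjklk$jlkjk
  sorted[11] = kkkkjkjklk$jlkj
  sorted[12] = klk$jlkjkkkkjkj
  sorted[13] = lk$jlkjkkkkjkjk
  sorted[14] = lkjkkkkjkjklk$j
sorted[7] = kjkkkkjkjklk$jl

Answer: kjkkkkjkjklk$jl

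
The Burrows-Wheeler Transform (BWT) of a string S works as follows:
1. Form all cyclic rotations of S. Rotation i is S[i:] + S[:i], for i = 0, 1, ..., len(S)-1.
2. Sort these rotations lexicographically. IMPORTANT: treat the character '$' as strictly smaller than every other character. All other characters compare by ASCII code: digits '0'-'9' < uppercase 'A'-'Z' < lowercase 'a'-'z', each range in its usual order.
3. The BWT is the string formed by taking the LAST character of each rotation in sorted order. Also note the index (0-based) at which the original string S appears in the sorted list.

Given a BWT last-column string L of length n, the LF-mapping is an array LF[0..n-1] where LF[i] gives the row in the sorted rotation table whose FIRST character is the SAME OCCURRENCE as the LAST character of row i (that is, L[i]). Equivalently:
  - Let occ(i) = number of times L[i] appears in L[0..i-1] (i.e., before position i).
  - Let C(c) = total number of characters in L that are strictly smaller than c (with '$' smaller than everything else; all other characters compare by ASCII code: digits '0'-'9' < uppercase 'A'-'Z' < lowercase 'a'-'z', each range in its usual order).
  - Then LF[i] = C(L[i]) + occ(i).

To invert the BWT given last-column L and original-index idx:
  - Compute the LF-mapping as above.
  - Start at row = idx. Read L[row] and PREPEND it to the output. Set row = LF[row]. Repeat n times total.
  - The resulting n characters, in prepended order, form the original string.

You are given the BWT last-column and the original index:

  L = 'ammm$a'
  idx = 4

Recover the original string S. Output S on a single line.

LF mapping: 1 3 4 5 0 2
Walk LF starting at row 4, prepending L[row]:
  step 1: row=4, L[4]='$', prepend. Next row=LF[4]=0
  step 2: row=0, L[0]='a', prepend. Next row=LF[0]=1
  step 3: row=1, L[1]='m', prepend. Next row=LF[1]=3
  step 4: row=3, L[3]='m', prepend. Next row=LF[3]=5
  step 5: row=5, L[5]='a', prepend. Next row=LF[5]=2
  step 6: row=2, L[2]='m', prepend. Next row=LF[2]=4
Reversed output: mamma$

Answer: mamma$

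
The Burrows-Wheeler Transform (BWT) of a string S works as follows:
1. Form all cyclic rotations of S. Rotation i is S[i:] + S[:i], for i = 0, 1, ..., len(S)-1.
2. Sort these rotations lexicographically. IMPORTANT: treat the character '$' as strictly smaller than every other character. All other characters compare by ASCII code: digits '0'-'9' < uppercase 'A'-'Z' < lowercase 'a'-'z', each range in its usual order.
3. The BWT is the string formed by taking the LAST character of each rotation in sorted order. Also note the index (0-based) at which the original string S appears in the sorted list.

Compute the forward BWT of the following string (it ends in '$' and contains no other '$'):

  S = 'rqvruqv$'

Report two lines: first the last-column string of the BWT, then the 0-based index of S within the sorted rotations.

Answer: vur$vrqq
3

Derivation:
All 8 rotations (rotation i = S[i:]+S[:i]):
  rot[0] = rqvruqv$
  rot[1] = qvruqv$r
  rot[2] = vruqv$rq
  rot[3] = ruqv$rqv
  rot[4] = uqv$rqvr
  rot[5] = qv$rqvru
  rot[6] = v$rqvruq
  rot[7] = $rqvruqv
Sorted (with $ < everything):
  sorted[0] = $rqvruqv  (last char: 'v')
  sorted[1] = qv$rqvru  (last char: 'u')
  sorted[2] = qvruqv$r  (last char: 'r')
  sorted[3] = rqvruqv$  (last char: '$')
  sorted[4] = ruqv$rqv  (last char: 'v')
  sorted[5] = uqv$rqvr  (last char: 'r')
  sorted[6] = v$rqvruq  (last char: 'q')
  sorted[7] = vruqv$rq  (last char: 'q')
Last column: vur$vrqq
Original string S is at sorted index 3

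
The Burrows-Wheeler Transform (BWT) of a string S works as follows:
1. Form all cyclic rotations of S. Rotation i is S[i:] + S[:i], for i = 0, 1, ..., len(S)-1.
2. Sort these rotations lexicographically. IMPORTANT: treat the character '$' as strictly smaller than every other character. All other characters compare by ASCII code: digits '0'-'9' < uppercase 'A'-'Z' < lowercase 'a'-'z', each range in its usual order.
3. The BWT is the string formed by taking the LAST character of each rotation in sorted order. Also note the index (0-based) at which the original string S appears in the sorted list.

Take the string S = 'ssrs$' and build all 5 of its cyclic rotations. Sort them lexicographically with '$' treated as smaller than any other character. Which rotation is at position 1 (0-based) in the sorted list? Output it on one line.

Answer: rs$ss

Derivation:
All 5 rotations (rotation i = S[i:]+S[:i]):
  rot[0] = ssrs$
  rot[1] = srs$s
  rot[2] = rs$ss
  rot[3] = s$ssr
  rot[4] = $ssrs
Sorted (with $ < everything):
  sorted[0] = $ssrs
  sorted[1] = rs$ss
  sorted[2] = s$ssr
  sorted[3] = srs$s
  sorted[4] = ssrs$
sorted[1] = rs$ss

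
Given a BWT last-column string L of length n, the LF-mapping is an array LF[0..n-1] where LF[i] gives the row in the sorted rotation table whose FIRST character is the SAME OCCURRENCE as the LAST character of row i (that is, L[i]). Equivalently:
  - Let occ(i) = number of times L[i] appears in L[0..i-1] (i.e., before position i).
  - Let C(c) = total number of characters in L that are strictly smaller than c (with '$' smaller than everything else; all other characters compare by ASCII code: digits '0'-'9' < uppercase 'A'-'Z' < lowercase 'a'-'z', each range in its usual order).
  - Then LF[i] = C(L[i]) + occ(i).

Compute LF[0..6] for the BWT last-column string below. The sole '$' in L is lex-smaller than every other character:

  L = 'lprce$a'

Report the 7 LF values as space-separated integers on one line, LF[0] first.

Char counts: '$':1, 'a':1, 'c':1, 'e':1, 'l':1, 'p':1, 'r':1
C (first-col start): C('$')=0, C('a')=1, C('c')=2, C('e')=3, C('l')=4, C('p')=5, C('r')=6
L[0]='l': occ=0, LF[0]=C('l')+0=4+0=4
L[1]='p': occ=0, LF[1]=C('p')+0=5+0=5
L[2]='r': occ=0, LF[2]=C('r')+0=6+0=6
L[3]='c': occ=0, LF[3]=C('c')+0=2+0=2
L[4]='e': occ=0, LF[4]=C('e')+0=3+0=3
L[5]='$': occ=0, LF[5]=C('$')+0=0+0=0
L[6]='a': occ=0, LF[6]=C('a')+0=1+0=1

Answer: 4 5 6 2 3 0 1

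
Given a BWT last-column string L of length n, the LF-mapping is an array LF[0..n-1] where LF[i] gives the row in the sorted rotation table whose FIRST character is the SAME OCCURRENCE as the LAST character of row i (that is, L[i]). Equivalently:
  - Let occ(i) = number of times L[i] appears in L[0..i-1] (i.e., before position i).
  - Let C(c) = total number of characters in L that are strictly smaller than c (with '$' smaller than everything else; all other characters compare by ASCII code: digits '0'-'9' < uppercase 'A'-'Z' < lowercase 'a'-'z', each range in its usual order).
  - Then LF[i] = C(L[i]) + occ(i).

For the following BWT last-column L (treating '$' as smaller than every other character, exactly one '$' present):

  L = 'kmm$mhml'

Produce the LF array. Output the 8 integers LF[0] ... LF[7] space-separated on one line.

Char counts: '$':1, 'h':1, 'k':1, 'l':1, 'm':4
C (first-col start): C('$')=0, C('h')=1, C('k')=2, C('l')=3, C('m')=4
L[0]='k': occ=0, LF[0]=C('k')+0=2+0=2
L[1]='m': occ=0, LF[1]=C('m')+0=4+0=4
L[2]='m': occ=1, LF[2]=C('m')+1=4+1=5
L[3]='$': occ=0, LF[3]=C('$')+0=0+0=0
L[4]='m': occ=2, LF[4]=C('m')+2=4+2=6
L[5]='h': occ=0, LF[5]=C('h')+0=1+0=1
L[6]='m': occ=3, LF[6]=C('m')+3=4+3=7
L[7]='l': occ=0, LF[7]=C('l')+0=3+0=3

Answer: 2 4 5 0 6 1 7 3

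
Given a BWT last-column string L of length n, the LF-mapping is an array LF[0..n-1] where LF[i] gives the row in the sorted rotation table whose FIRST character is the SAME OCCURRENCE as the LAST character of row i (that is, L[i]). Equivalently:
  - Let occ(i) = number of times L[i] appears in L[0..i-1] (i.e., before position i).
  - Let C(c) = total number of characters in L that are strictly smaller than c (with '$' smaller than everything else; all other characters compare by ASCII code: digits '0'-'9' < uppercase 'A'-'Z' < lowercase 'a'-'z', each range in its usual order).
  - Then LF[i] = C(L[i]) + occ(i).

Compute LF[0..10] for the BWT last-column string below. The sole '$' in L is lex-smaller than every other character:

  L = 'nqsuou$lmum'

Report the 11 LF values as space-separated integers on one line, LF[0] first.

Answer: 4 6 7 8 5 9 0 1 2 10 3

Derivation:
Char counts: '$':1, 'l':1, 'm':2, 'n':1, 'o':1, 'q':1, 's':1, 'u':3
C (first-col start): C('$')=0, C('l')=1, C('m')=2, C('n')=4, C('o')=5, C('q')=6, C('s')=7, C('u')=8
L[0]='n': occ=0, LF[0]=C('n')+0=4+0=4
L[1]='q': occ=0, LF[1]=C('q')+0=6+0=6
L[2]='s': occ=0, LF[2]=C('s')+0=7+0=7
L[3]='u': occ=0, LF[3]=C('u')+0=8+0=8
L[4]='o': occ=0, LF[4]=C('o')+0=5+0=5
L[5]='u': occ=1, LF[5]=C('u')+1=8+1=9
L[6]='$': occ=0, LF[6]=C('$')+0=0+0=0
L[7]='l': occ=0, LF[7]=C('l')+0=1+0=1
L[8]='m': occ=0, LF[8]=C('m')+0=2+0=2
L[9]='u': occ=2, LF[9]=C('u')+2=8+2=10
L[10]='m': occ=1, LF[10]=C('m')+1=2+1=3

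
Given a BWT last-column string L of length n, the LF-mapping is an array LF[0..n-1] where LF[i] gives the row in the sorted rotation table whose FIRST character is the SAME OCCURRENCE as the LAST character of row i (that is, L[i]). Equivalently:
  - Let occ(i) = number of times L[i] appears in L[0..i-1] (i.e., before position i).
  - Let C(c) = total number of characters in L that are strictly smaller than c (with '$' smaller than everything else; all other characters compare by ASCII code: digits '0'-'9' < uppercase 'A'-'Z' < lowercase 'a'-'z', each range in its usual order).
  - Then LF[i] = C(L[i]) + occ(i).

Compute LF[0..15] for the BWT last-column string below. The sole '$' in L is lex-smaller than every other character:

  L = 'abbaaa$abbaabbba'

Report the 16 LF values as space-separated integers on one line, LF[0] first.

Answer: 1 9 10 2 3 4 0 5 11 12 6 7 13 14 15 8

Derivation:
Char counts: '$':1, 'a':8, 'b':7
C (first-col start): C('$')=0, C('a')=1, C('b')=9
L[0]='a': occ=0, LF[0]=C('a')+0=1+0=1
L[1]='b': occ=0, LF[1]=C('b')+0=9+0=9
L[2]='b': occ=1, LF[2]=C('b')+1=9+1=10
L[3]='a': occ=1, LF[3]=C('a')+1=1+1=2
L[4]='a': occ=2, LF[4]=C('a')+2=1+2=3
L[5]='a': occ=3, LF[5]=C('a')+3=1+3=4
L[6]='$': occ=0, LF[6]=C('$')+0=0+0=0
L[7]='a': occ=4, LF[7]=C('a')+4=1+4=5
L[8]='b': occ=2, LF[8]=C('b')+2=9+2=11
L[9]='b': occ=3, LF[9]=C('b')+3=9+3=12
L[10]='a': occ=5, LF[10]=C('a')+5=1+5=6
L[11]='a': occ=6, LF[11]=C('a')+6=1+6=7
L[12]='b': occ=4, LF[12]=C('b')+4=9+4=13
L[13]='b': occ=5, LF[13]=C('b')+5=9+5=14
L[14]='b': occ=6, LF[14]=C('b')+6=9+6=15
L[15]='a': occ=7, LF[15]=C('a')+7=1+7=8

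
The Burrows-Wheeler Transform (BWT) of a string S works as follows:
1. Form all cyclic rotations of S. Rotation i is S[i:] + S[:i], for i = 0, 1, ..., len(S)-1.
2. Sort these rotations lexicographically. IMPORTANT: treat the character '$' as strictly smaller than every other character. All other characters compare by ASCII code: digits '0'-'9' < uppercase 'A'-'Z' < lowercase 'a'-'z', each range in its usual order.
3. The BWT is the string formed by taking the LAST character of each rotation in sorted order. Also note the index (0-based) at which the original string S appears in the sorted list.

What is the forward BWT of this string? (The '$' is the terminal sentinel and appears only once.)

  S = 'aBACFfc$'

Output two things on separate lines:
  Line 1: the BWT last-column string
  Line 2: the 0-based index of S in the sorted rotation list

Answer: cBaAC$fF
5

Derivation:
All 8 rotations (rotation i = S[i:]+S[:i]):
  rot[0] = aBACFfc$
  rot[1] = BACFfc$a
  rot[2] = ACFfc$aB
  rot[3] = CFfc$aBA
  rot[4] = Ffc$aBAC
  rot[5] = fc$aBACF
  rot[6] = c$aBACFf
  rot[7] = $aBACFfc
Sorted (with $ < everything):
  sorted[0] = $aBACFfc  (last char: 'c')
  sorted[1] = ACFfc$aB  (last char: 'B')
  sorted[2] = BACFfc$a  (last char: 'a')
  sorted[3] = CFfc$aBA  (last char: 'A')
  sorted[4] = Ffc$aBAC  (last char: 'C')
  sorted[5] = aBACFfc$  (last char: '$')
  sorted[6] = c$aBACFf  (last char: 'f')
  sorted[7] = fc$aBACF  (last char: 'F')
Last column: cBaAC$fF
Original string S is at sorted index 5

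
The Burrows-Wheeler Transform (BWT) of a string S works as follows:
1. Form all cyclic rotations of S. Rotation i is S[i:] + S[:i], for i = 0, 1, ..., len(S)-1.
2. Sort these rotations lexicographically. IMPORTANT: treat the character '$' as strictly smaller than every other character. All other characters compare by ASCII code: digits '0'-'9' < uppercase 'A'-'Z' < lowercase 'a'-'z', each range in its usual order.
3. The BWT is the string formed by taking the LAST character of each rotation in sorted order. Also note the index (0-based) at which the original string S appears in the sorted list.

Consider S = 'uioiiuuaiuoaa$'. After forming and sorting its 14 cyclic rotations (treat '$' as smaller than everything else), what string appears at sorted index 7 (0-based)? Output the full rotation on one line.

All 14 rotations (rotation i = S[i:]+S[:i]):
  rot[0] = uioiiuuaiuoaa$
  rot[1] = ioiiuuaiuoaa$u
  rot[2] = oiiuuaiuoaa$ui
  rot[3] = iiuuaiuoaa$uio
  rot[4] = iuuaiuoaa$uioi
  rot[5] = uuaiuoaa$uioii
  rot[6] = uaiuoaa$uioiiu
  rot[7] = aiuoaa$uioiiuu
  rot[8] = iuoaa$uioiiuua
  rot[9] = uoaa$uioiiuuai
  rot[10] = oaa$uioiiuuaiu
  rot[11] = aa$uioiiuuaiuo
  rot[12] = a$uioiiuuaiuoa
  rot[13] = $uioiiuuaiuoaa
Sorted (with $ < everything):
  sorted[0] = $uioiiuuaiuoaa
  sorted[1] = a$uioiiuuaiuoa
  sorted[2] = aa$uioiiuuaiuo
  sorted[3] = aiuoaa$uioiiuu
  sorted[4] = iiuuaiuoaa$uio
  sorted[5] = ioiiuuaiuoaa$u
  sorted[6] = iuoaa$uioiiuua
  sorted[7] = iuuaiuoaa$uioi
  sorted[8] = oaa$uioiiuuaiu
  sorted[9] = oiiuuaiuoaa$ui
  sorted[10] = uaiuoaa$uioiiu
  sorted[11] = uioiiuuaiuoaa$
  sorted[12] = uoaa$uioiiuuai
  sorted[13] = uuaiuoaa$uioii
sorted[7] = iuuaiuoaa$uioi

Answer: iuuaiuoaa$uioi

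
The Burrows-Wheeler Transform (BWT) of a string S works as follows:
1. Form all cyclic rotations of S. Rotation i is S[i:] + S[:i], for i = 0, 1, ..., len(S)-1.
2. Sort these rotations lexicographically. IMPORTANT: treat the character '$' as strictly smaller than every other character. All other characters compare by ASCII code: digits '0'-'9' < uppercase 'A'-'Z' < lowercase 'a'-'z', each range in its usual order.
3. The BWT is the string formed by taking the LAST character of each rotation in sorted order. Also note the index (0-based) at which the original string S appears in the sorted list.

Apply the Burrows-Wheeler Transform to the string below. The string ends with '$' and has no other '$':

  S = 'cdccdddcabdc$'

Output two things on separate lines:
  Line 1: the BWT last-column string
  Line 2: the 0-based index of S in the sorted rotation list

Answer: ccaddd$cbdcdc
6

Derivation:
All 13 rotations (rotation i = S[i:]+S[:i]):
  rot[0] = cdccdddcabdc$
  rot[1] = dccdddcabdc$c
  rot[2] = ccdddcabdc$cd
  rot[3] = cdddcabdc$cdc
  rot[4] = dddcabdc$cdcc
  rot[5] = ddcabdc$cdccd
  rot[6] = dcabdc$cdccdd
  rot[7] = cabdc$cdccddd
  rot[8] = abdc$cdccdddc
  rot[9] = bdc$cdccdddca
  rot[10] = dc$cdccdddcab
  rot[11] = c$cdccdddcabd
  rot[12] = $cdccdddcabdc
Sorted (with $ < everything):
  sorted[0] = $cdccdddcabdc  (last char: 'c')
  sorted[1] = abdc$cdccdddc  (last char: 'c')
  sorted[2] = bdc$cdccdddca  (last char: 'a')
  sorted[3] = c$cdccdddcabd  (last char: 'd')
  sorted[4] = cabdc$cdccddd  (last char: 'd')
  sorted[5] = ccdddcabdc$cd  (last char: 'd')
  sorted[6] = cdccdddcabdc$  (last char: '$')
  sorted[7] = cdddcabdc$cdc  (last char: 'c')
  sorted[8] = dc$cdccdddcab  (last char: 'b')
  sorted[9] = dcabdc$cdccdd  (last char: 'd')
  sorted[10] = dccdddcabdc$c  (last char: 'c')
  sorted[11] = ddcabdc$cdccd  (last char: 'd')
  sorted[12] = dddcabdc$cdcc  (last char: 'c')
Last column: ccaddd$cbdcdc
Original string S is at sorted index 6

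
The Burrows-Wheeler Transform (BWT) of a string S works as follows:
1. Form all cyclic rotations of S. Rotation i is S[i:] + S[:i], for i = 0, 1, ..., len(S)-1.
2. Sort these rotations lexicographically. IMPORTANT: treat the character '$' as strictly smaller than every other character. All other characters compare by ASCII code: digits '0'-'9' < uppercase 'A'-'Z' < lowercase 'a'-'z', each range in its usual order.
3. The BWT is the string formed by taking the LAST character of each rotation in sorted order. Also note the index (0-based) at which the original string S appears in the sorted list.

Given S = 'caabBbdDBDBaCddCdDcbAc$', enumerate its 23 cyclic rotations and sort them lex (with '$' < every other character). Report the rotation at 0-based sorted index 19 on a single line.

Answer: dCdDcbAc$caabBbdDBDBaCd

Derivation:
All 23 rotations (rotation i = S[i:]+S[:i]):
  rot[0] = caabBbdDBDBaCddCdDcbAc$
  rot[1] = aabBbdDBDBaCddCdDcbAc$c
  rot[2] = abBbdDBDBaCddCdDcbAc$ca
  rot[3] = bBbdDBDBaCddCdDcbAc$caa
  rot[4] = BbdDBDBaCddCdDcbAc$caab
  rot[5] = bdDBDBaCddCdDcbAc$caabB
  rot[6] = dDBDBaCddCdDcbAc$caabBb
  rot[7] = DBDBaCddCdDcbAc$caabBbd
  rot[8] = BDBaCddCdDcbAc$caabBbdD
  rot[9] = DBaCddCdDcbAc$caabBbdDB
  rot[10] = BaCddCdDcbAc$caabBbdDBD
  rot[11] = aCddCdDcbAc$caabBbdDBDB
  rot[12] = CddCdDcbAc$caabBbdDBDBa
  rot[13] = ddCdDcbAc$caabBbdDBDBaC
  rot[14] = dCdDcbAc$caabBbdDBDBaCd
  rot[15] = CdDcbAc$caabBbdDBDBaCdd
  rot[16] = dDcbAc$caabBbdDBDBaCddC
  rot[17] = DcbAc$caabBbdDBDBaCddCd
  rot[18] = cbAc$caabBbdDBDBaCddCdD
  rot[19] = bAc$caabBbdDBDBaCddCdDc
  rot[20] = Ac$caabBbdDBDBaCddCdDcb
  rot[21] = c$caabBbdDBDBaCddCdDcbA
  rot[22] = $caabBbdDBDBaCddCdDcbAc
Sorted (with $ < everything):
  sorted[0] = $caabBbdDBDBaCddCdDcbAc
  sorted[1] = Ac$caabBbdDBDBaCddCdDcb
  sorted[2] = BDBaCddCdDcbAc$caabBbdD
  sorted[3] = BaCddCdDcbAc$caabBbdDBD
  sorted[4] = BbdDBDBaCddCdDcbAc$caab
  sorted[5] = CdDcbAc$caabBbdDBDBaCdd
  sorted[6] = CddCdDcbAc$caabBbdDBDBa
  sorted[7] = DBDBaCddCdDcbAc$caabBbd
  sorted[8] = DBaCddCdDcbAc$caabBbdDB
  sorted[9] = DcbAc$caabBbdDBDBaCddCd
  sorted[10] = aCddCdDcbAc$caabBbdDBDB
  sorted[11] = aabBbdDBDBaCddCdDcbAc$c
  sorted[12] = abBbdDBDBaCddCdDcbAc$ca
  sorted[13] = bAc$caabBbdDBDBaCddCdDc
  sorted[14] = bBbdDBDBaCddCdDcbAc$caa
  sorted[15] = bdDBDBaCddCdDcbAc$caabB
  sorted[16] = c$caabBbdDBDBaCddCdDcbA
  sorted[17] = caabBbdDBDBaCddCdDcbAc$
  sorted[18] = cbAc$caabBbdDBDBaCddCdD
  sorted[19] = dCdDcbAc$caabBbdDBDBaCd
  sorted[20] = dDBDBaCddCdDcbAc$caabBb
  sorted[21] = dDcbAc$caabBbdDBDBaCddC
  sorted[22] = ddCdDcbAc$caabBbdDBDBaC
sorted[19] = dCdDcbAc$caabBbdDBDBaCd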